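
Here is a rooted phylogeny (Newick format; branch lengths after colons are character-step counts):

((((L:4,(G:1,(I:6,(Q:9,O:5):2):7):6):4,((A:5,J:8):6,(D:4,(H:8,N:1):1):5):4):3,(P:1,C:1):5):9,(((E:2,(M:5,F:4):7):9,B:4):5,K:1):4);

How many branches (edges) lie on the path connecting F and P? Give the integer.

8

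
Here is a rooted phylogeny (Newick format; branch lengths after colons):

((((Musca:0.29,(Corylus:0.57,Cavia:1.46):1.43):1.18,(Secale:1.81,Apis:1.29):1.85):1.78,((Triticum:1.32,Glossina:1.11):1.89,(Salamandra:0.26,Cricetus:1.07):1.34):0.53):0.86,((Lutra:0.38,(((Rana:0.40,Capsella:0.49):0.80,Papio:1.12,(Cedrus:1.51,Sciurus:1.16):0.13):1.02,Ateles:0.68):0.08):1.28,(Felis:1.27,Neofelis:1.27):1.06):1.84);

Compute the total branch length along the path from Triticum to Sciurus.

The path runs Triticum → … → MRCA → … → Sciurus; the MRCA is the root of the tree.
Branch lengths along that path: 1.32 + 1.89 + 0.53 + 0.86 + 1.84 + 1.28 + 0.08 + 1.02 + 0.13 + 1.16 = 10.11.

10.11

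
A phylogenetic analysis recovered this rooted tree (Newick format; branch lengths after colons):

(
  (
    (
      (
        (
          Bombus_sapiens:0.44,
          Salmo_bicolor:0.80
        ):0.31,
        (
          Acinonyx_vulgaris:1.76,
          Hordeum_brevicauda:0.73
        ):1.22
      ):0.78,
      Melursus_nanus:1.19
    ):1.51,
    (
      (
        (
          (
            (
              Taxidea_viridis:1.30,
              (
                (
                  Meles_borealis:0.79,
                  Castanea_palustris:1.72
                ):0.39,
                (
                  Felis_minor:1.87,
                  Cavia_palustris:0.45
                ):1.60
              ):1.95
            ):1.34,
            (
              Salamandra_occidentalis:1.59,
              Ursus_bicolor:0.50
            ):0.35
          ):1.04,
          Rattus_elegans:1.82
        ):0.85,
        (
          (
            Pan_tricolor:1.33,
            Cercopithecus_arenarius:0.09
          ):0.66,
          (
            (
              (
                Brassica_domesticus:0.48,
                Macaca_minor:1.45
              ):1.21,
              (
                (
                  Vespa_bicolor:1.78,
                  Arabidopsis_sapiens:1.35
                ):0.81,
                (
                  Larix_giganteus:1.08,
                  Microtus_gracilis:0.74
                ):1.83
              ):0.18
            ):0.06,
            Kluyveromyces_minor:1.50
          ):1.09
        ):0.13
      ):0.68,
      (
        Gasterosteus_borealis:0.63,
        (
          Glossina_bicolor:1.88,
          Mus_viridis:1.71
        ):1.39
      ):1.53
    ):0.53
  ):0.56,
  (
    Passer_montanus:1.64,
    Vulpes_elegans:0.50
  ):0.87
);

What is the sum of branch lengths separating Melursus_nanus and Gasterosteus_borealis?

5.39

The path runs Melursus_nanus → … → MRCA → … → Gasterosteus_borealis; the MRCA is the node subtending ((((Bombus_sapiens,Salmo_bicolor),(Acinonyx_vulgaris,Hordeum_brevicauda)),Melursus_nanus),(((((Taxidea_viridis,((Meles_borealis,Castanea_palustris),(Felis_minor,Cavia_palustris))),(Salamandra_occidentalis,Ursus_bicolor)),Rattus_elegans),((Pan_tricolor,Cercopithecus_arenarius),(((Brassica_domesticus,Macaca_minor),((Vespa_bicolor,Arabidopsis_sapiens),(Larix_giganteus,Microtus_gracilis))),Kluyveromyces_minor))),(Gasterosteus_borealis,(Glossina_bicolor,Mus_viridis)))).
Branch lengths along that path: 1.19 + 1.51 + 0.53 + 1.53 + 0.63 = 5.39.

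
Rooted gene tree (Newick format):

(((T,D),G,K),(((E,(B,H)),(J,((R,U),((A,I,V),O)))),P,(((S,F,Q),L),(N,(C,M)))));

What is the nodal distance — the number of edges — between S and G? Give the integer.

7

The MRCA of S and G is the root of the tree.
From S up to that node: 5 branches. From G up to the same node: 2 branches. Total: 5 + 2 = 7.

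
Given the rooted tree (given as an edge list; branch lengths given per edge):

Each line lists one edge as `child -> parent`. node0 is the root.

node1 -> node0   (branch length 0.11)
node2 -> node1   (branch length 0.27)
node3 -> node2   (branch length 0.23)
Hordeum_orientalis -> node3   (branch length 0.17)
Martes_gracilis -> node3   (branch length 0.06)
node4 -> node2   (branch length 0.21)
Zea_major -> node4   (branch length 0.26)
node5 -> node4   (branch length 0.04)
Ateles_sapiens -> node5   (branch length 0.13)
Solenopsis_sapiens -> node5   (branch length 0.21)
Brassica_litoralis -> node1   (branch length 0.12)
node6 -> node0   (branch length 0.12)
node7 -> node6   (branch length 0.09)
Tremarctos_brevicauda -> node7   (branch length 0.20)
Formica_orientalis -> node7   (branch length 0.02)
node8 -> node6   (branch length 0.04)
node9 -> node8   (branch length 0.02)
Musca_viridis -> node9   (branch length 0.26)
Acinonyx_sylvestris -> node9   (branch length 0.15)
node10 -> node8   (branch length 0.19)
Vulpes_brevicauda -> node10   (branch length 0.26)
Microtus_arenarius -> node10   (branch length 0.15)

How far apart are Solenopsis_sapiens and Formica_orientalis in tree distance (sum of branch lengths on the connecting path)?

1.07

The path runs Solenopsis_sapiens → … → MRCA → … → Formica_orientalis; the MRCA is the root of the tree.
Branch lengths along that path: 0.21 + 0.04 + 0.21 + 0.27 + 0.11 + 0.12 + 0.09 + 0.02 = 1.07.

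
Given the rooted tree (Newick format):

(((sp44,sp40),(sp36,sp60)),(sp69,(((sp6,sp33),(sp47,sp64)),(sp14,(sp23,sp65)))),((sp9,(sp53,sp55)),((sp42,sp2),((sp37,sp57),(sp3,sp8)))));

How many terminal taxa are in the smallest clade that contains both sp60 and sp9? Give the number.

The MRCA of sp60 and sp9 is the root, so the clade is the entire tree.
That clade contains 21 terminal taxa: sp14, sp2, sp23, sp3, sp33, sp36, sp37, sp40, sp42, sp44, sp47, sp53, sp55, sp57, sp6, sp60, sp64, sp65, sp69, sp8, sp9.

21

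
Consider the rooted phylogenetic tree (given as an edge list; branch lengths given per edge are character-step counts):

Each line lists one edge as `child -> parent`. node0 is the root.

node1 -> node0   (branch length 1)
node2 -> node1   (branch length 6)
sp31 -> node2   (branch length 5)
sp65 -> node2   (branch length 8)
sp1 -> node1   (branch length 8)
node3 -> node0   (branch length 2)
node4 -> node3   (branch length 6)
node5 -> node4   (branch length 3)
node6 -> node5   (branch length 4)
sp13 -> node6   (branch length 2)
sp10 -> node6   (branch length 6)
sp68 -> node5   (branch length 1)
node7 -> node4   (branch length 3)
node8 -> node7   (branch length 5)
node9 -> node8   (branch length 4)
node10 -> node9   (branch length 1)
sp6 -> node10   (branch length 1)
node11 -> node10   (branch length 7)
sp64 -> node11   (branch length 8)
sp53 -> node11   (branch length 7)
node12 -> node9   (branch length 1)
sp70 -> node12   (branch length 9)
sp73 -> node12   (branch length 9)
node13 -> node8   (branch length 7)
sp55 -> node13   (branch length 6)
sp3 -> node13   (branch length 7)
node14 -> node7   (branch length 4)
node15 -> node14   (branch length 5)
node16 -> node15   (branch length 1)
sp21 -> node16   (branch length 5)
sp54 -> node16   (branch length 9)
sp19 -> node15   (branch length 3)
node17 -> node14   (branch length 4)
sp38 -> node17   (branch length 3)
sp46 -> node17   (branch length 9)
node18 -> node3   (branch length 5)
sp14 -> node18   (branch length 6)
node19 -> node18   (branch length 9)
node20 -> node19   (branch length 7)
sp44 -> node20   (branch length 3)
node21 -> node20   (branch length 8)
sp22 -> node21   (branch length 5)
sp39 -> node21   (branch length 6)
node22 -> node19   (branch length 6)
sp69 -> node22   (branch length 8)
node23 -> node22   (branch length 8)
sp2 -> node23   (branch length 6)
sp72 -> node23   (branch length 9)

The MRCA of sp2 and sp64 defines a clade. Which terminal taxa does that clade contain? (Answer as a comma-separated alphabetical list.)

Tracing sp2: it sits inside (sp2,sp72).
Tracing sp64: it sits inside (sp64,sp53).
The smallest clade enclosing both is ((((sp13,sp10),sp68),((((sp6,(sp64,sp53)),(sp70,sp73)),(sp55,sp3)),(((sp21,sp54),sp19),(sp38,sp46)))),(sp14,((sp44,(sp22,sp39)),(sp69,(sp2,sp72))))); the answer is its 22 terminal taxa in alphabetical order.

sp10, sp13, sp14, sp19, sp2, sp21, sp22, sp3, sp38, sp39, sp44, sp46, sp53, sp54, sp55, sp6, sp64, sp68, sp69, sp70, sp72, sp73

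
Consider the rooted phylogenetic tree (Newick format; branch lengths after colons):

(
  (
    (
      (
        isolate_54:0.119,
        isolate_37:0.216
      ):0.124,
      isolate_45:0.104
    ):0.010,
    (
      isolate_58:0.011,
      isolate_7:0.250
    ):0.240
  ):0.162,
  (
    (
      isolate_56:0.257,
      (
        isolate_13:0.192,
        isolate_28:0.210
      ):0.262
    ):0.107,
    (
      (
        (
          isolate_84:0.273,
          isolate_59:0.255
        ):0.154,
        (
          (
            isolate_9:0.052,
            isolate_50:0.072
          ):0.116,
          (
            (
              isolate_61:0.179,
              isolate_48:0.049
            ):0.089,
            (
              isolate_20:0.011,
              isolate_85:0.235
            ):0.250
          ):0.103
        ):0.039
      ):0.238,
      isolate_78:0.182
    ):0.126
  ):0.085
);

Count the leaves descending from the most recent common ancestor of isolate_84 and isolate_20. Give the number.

8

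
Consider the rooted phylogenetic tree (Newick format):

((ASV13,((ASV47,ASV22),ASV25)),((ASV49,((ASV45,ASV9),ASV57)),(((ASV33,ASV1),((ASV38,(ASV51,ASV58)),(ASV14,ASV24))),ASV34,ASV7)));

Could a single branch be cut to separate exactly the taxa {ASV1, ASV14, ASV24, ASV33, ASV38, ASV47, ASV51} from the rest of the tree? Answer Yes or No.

The MRCA of the listed taxa is the root, so the smallest clade containing them is the whole tree.
That clade also contains ASV13, ASV22, ASV25, ASV34, ASV45, ASV49, ASV57, ASV58, ASV7, ASV9, which are not in the proposed group, so the group is not monophyletic.

No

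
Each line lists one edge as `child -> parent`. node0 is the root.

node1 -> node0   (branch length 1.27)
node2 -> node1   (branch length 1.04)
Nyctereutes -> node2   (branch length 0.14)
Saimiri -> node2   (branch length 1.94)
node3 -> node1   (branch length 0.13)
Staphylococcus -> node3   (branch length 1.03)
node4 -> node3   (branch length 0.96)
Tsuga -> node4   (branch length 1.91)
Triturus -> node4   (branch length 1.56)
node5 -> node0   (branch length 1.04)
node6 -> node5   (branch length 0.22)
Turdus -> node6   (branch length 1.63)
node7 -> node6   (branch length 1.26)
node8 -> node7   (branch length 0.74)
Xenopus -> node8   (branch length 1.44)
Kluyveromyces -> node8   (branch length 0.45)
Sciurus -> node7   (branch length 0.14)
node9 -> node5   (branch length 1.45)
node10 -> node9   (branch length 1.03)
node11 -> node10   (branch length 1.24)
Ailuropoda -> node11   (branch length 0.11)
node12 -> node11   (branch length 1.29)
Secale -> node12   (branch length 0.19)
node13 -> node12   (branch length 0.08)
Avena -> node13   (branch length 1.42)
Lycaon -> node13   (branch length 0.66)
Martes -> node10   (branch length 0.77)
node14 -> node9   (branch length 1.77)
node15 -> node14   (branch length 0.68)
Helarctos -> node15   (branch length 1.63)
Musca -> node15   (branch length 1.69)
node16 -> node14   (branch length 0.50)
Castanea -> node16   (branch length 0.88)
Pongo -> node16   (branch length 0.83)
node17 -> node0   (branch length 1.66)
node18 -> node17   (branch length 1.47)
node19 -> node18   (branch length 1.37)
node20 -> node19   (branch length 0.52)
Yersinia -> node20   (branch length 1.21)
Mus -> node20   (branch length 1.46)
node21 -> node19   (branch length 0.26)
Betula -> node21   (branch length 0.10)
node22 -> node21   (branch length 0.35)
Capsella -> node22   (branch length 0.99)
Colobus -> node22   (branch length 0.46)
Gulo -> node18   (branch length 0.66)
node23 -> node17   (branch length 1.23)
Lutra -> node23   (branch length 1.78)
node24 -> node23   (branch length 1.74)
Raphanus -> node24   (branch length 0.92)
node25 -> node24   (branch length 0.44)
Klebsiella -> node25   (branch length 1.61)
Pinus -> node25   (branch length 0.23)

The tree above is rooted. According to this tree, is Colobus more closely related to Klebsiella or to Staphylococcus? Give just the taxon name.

The MRCA of Colobus and Klebsiella subtends ((((Yersinia,Mus),(Betula,(Capsella,Colobus))),Gulo),(Lutra,(Raphanus,(Klebsiella,Pinus)))) (10 taxa).
The MRCA of Colobus and Staphylococcus is the root, subtending the entire tree (28 taxa).
The first is nested inside the second, so Colobus shares a more recent common ancestor with Klebsiella.

Klebsiella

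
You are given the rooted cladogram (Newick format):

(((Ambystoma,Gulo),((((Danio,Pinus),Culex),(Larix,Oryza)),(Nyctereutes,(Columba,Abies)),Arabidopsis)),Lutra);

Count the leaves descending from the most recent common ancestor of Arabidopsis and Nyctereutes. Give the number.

9

The MRCA of Arabidopsis and Nyctereutes is the node subtending ((((Danio,Pinus),Culex),(Larix,Oryza)),(Nyctereutes,(Columba,Abies)),Arabidopsis).
That clade contains 9 terminal taxa: Abies, Arabidopsis, Columba, Culex, Danio, Larix, Nyctereutes, Oryza, Pinus.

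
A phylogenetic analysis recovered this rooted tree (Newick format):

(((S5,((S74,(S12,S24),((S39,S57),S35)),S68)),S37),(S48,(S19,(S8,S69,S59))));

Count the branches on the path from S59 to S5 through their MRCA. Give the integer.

The MRCA of S59 and S5 is the root of the tree.
From S59 up to that node: 4 branches. From S5 up to the same node: 3 branches. Total: 4 + 3 = 7.

7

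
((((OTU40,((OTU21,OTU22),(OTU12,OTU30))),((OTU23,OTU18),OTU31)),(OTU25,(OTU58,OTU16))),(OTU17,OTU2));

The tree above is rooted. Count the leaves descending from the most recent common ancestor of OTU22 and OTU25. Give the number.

The MRCA of OTU22 and OTU25 is the node subtending (((OTU40,((OTU21,OTU22),(OTU12,OTU30))),((OTU23,OTU18),OTU31)),(OTU25,(OTU58,OTU16))).
That clade contains 11 terminal taxa: OTU12, OTU16, OTU18, OTU21, OTU22, OTU23, OTU25, OTU30, OTU31, OTU40, OTU58.

11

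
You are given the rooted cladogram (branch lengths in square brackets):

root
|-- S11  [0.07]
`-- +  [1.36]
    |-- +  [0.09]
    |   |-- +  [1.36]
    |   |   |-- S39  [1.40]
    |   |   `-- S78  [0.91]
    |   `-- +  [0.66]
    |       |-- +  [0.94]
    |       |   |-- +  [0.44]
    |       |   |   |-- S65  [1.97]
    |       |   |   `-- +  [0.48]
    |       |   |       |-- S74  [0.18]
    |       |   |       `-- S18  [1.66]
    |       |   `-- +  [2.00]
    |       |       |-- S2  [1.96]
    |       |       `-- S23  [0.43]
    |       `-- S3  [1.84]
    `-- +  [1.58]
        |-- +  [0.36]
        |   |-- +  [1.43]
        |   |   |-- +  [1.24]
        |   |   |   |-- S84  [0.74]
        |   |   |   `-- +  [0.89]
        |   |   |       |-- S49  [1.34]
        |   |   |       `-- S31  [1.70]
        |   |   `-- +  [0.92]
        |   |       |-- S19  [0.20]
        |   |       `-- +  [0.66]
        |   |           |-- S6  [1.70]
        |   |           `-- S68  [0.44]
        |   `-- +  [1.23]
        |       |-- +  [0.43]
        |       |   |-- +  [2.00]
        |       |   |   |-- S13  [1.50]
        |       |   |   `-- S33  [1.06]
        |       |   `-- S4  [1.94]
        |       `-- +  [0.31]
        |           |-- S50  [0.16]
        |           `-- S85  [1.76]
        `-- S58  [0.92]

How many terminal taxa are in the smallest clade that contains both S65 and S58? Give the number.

20

The MRCA of S65 and S58 is the node subtending (((S39,S78),(((S65,(S74,S18)),(S2,S23)),S3)),((((S84,(S49,S31)),(S19,(S6,S68))),(((S13,S33),S4),(S50,S85))),S58)).
That clade contains 20 terminal taxa: S13, S18, S19, S2, S23, S3, S31, S33, S39, S4, S49, S50, S58, S6, S65, S68, S74, S78, S84, S85.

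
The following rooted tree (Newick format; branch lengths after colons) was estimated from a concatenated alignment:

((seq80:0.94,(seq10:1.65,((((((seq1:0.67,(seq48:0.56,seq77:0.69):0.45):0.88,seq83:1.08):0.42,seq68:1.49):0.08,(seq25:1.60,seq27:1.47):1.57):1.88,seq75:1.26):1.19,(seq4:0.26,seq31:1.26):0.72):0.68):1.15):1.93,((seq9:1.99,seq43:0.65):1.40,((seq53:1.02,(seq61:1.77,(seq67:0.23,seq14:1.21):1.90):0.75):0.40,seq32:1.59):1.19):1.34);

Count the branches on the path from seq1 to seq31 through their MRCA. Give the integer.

8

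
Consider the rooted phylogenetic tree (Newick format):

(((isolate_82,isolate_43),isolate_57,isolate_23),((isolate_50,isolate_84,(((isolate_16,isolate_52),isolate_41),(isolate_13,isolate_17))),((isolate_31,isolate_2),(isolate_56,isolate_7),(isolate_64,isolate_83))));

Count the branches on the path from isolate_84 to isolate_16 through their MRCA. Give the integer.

5

The MRCA of isolate_84 and isolate_16 is the node subtending (isolate_50,isolate_84,(((isolate_16,isolate_52),isolate_41),(isolate_13,isolate_17))).
From isolate_84 up to that node: 1 branch. From isolate_16 up to the same node: 4 branches. Total: 1 + 4 = 5.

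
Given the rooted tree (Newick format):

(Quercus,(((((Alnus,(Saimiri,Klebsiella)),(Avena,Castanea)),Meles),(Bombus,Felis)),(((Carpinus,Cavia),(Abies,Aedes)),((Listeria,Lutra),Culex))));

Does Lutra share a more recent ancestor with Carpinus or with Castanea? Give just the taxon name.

Carpinus

The MRCA of Lutra and Carpinus subtends (((Carpinus,Cavia),(Abies,Aedes)),((Listeria,Lutra),Culex)) (7 taxa).
The MRCA of Lutra and Castanea subtends (((((Alnus,(Saimiri,Klebsiella)),(Avena,Castanea)),Meles),(Bombus,Felis)),(((Carpinus,Cavia),(Abies,Aedes)),((Listeria,Lutra),Culex))) (15 taxa).
The first is nested inside the second, so Lutra shares a more recent common ancestor with Carpinus.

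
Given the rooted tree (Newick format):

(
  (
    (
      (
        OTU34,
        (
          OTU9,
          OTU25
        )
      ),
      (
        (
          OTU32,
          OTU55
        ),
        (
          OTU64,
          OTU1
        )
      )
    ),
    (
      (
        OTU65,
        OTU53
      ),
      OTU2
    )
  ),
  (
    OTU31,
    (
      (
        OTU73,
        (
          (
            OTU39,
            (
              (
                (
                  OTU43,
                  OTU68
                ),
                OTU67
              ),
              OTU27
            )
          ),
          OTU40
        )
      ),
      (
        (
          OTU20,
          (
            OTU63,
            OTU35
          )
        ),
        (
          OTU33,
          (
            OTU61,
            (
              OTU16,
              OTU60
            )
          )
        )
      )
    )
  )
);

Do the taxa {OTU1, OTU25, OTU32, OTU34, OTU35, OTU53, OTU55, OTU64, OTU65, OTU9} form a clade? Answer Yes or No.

No

The MRCA of the listed taxa is the root, so the smallest clade containing them is the whole tree.
That clade also contains OTU16, OTU2, OTU20, OTU27, OTU31, OTU33, OTU39, OTU40, OTU43, OTU60, OTU61, OTU63, OTU67, OTU68, OTU73, which are not in the proposed group, so the group is not monophyletic.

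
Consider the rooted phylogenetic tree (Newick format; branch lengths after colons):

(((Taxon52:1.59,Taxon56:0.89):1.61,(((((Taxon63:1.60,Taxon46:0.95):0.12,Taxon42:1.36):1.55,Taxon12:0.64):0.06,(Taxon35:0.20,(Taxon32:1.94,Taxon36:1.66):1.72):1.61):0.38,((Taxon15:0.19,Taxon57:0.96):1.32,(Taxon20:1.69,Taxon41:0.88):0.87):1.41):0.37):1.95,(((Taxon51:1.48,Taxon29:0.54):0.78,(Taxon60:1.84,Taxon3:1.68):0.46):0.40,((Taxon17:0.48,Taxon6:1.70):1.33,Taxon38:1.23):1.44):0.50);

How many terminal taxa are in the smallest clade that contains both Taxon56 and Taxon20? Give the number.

The MRCA of Taxon56 and Taxon20 is the node subtending ((Taxon52,Taxon56),(((((Taxon63,Taxon46),Taxon42),Taxon12),(Taxon35,(Taxon32,Taxon36))),((Taxon15,Taxon57),(Taxon20,Taxon41)))).
That clade contains 13 terminal taxa: Taxon12, Taxon15, Taxon20, Taxon32, Taxon35, Taxon36, Taxon41, Taxon42, Taxon46, Taxon52, Taxon56, Taxon57, Taxon63.

13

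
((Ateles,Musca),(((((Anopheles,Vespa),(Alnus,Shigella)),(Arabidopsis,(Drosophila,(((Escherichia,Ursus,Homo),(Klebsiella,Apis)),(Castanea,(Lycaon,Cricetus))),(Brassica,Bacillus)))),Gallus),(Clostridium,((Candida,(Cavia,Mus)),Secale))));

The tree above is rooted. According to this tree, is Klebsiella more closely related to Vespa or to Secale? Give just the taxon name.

The MRCA of Klebsiella and Vespa subtends (((Anopheles,Vespa),(Alnus,Shigella)),(Arabidopsis,(Drosophila,(((Escherichia,Ursus,Homo),(Klebsiella,Apis)),(Castanea,(Lycaon,Cricetus))),(Brassica,Bacillus)))) (16 taxa).
The MRCA of Klebsiella and Secale subtends (((((Anopheles,Vespa),(Alnus,Shigella)),(Arabidopsis,(Drosophila,(((Escherichia,Ursus,Homo),(Klebsiella,Apis)),(Castanea,(Lycaon,Cricetus))),(Brassica,Bacillus)))),Gallus),(Clostridium,((Candida,(Cavia,Mus)),Secale))) (22 taxa).
The first is nested inside the second, so Klebsiella shares a more recent common ancestor with Vespa.

Vespa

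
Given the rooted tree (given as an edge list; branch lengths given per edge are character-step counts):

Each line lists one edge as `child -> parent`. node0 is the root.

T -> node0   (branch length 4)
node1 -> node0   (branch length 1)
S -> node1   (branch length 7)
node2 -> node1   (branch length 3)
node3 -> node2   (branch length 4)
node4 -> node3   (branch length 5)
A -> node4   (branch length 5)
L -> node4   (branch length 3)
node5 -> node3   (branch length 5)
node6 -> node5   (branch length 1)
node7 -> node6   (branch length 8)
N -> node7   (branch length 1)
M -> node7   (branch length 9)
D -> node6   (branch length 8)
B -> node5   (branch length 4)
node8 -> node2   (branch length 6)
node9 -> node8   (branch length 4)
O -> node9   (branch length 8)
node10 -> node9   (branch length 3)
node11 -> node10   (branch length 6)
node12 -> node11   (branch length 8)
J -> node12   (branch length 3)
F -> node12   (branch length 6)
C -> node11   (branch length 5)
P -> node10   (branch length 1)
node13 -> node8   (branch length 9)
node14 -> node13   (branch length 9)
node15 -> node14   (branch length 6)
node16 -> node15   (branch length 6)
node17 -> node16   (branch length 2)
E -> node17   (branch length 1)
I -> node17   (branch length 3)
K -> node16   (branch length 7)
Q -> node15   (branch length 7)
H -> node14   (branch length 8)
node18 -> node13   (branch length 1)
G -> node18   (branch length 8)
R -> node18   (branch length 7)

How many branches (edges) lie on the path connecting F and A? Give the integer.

9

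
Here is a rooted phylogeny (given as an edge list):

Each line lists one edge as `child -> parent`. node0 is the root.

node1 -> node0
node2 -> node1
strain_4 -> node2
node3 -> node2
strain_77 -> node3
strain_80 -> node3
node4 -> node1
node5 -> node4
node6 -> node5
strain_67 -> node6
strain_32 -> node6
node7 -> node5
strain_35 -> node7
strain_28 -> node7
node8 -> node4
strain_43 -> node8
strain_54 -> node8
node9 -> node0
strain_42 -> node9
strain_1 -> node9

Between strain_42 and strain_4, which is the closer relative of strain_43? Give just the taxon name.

The MRCA of strain_43 and strain_4 subtends ((strain_4,(strain_77,strain_80)),(((strain_67,strain_32),(strain_35,strain_28)),(strain_43,strain_54))) (9 taxa).
The MRCA of strain_43 and strain_42 is the root, subtending the entire tree (11 taxa).
The first is nested inside the second, so strain_43 shares a more recent common ancestor with strain_4.

strain_4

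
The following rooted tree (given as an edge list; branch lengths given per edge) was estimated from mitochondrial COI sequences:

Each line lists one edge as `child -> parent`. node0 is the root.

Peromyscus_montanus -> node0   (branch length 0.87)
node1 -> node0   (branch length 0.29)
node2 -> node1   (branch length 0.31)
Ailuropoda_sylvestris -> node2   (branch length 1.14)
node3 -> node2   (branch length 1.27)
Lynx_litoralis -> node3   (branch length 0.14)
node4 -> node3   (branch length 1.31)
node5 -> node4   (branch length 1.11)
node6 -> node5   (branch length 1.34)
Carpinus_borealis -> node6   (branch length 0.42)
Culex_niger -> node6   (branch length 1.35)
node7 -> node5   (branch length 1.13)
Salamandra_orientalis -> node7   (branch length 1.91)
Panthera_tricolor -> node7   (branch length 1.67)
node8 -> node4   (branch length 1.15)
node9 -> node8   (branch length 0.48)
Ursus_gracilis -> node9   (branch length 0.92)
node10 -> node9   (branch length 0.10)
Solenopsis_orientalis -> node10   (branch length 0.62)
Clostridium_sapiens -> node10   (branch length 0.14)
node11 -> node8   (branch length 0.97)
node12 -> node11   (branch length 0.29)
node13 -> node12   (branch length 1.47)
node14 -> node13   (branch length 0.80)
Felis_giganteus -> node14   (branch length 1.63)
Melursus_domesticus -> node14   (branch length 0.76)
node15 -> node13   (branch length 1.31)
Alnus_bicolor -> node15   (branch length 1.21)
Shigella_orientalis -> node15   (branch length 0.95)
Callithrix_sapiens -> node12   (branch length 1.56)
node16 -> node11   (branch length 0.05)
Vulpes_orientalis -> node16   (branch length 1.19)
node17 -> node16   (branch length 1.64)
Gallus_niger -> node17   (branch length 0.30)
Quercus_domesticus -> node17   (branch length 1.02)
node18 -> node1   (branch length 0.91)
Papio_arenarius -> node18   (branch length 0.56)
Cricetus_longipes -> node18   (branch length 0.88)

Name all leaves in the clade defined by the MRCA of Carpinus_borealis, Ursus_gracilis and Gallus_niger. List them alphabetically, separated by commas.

Alnus_bicolor, Callithrix_sapiens, Carpinus_borealis, Clostridium_sapiens, Culex_niger, Felis_giganteus, Gallus_niger, Melursus_domesticus, Panthera_tricolor, Quercus_domesticus, Salamandra_orientalis, Shigella_orientalis, Solenopsis_orientalis, Ursus_gracilis, Vulpes_orientalis

Tracing Carpinus_borealis: it sits inside (Carpinus_borealis,Culex_niger).
Tracing Ursus_gracilis: it sits inside (Ursus_gracilis,(Solenopsis_orientalis,Clostridium_sapiens)).
Tracing Gallus_niger: it sits inside (Gallus_niger,Quercus_domesticus).
The smallest clade enclosing all 3 is (((Carpinus_borealis,Culex_niger),(Salamandra_orientalis,Panthera_tricolor)),((Ursus_gracilis,(Solenopsis_orientalis,Clostridium_sapiens)),((((Felis_giganteus,Melursus_domesticus),(Alnus_bicolor,Shigella_orientalis)),Callithrix_sapiens),(Vulpes_orientalis,(Gallus_niger,Quercus_domesticus))))); the answer is its 15 terminal taxa in alphabetical order.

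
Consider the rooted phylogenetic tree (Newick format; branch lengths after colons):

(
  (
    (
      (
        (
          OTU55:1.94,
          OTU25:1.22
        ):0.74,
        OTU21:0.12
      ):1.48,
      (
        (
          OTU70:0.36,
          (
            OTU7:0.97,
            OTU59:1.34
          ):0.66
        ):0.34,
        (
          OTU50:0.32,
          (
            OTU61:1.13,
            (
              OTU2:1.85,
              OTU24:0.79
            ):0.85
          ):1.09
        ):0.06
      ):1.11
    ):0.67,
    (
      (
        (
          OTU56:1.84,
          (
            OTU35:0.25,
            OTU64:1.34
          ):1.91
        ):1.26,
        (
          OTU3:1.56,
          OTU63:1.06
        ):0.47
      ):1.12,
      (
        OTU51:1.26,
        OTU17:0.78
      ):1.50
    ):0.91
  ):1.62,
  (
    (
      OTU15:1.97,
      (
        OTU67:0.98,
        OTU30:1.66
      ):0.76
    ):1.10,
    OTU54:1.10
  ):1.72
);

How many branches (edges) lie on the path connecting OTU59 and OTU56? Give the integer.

9

The MRCA of OTU59 and OTU56 is the node subtending ((((OTU55,OTU25),OTU21),((OTU70,(OTU7,OTU59)),(OTU50,(OTU61,(OTU2,OTU24))))),(((OTU56,(OTU35,OTU64)),(OTU3,OTU63)),(OTU51,OTU17))).
From OTU59 up to that node: 5 branches. From OTU56 up to the same node: 4 branches. Total: 5 + 4 = 9.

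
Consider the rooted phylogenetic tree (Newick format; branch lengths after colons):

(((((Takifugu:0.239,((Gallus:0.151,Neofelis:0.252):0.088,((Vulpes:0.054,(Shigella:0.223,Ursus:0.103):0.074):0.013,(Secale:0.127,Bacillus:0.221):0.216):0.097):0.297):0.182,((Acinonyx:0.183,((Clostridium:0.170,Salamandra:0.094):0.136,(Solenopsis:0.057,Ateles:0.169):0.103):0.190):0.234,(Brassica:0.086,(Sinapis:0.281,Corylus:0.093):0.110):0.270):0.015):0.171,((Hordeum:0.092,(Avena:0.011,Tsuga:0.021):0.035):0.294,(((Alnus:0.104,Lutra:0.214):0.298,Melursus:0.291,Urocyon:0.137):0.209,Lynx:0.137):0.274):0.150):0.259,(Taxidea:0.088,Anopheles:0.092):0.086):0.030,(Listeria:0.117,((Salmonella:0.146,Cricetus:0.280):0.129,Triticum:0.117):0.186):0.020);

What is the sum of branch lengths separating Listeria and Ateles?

The path runs Listeria → … → MRCA → … → Ateles; the MRCA is the root of the tree.
Branch lengths along that path: 0.117 + 0.020 + 0.030 + 0.259 + 0.171 + 0.015 + 0.234 + 0.190 + 0.103 + 0.169 = 1.308.

1.308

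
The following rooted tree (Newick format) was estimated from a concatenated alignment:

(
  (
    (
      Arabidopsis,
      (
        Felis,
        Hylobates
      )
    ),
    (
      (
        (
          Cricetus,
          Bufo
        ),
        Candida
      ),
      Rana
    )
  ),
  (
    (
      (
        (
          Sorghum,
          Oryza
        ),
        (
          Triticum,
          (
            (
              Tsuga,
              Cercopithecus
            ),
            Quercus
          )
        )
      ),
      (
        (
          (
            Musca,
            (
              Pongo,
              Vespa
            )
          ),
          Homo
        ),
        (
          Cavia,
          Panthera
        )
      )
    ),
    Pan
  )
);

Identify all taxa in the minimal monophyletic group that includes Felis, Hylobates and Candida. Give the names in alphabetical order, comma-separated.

Arabidopsis, Bufo, Candida, Cricetus, Felis, Hylobates, Rana

Tracing Felis: it sits inside (Felis,Hylobates).
Tracing Hylobates: it sits inside (Felis,Hylobates).
Tracing Candida: it sits inside ((Cricetus,Bufo),Candida).
The smallest clade enclosing all 3 is ((Arabidopsis,(Felis,Hylobates)),(((Cricetus,Bufo),Candida),Rana)); the answer is its 7 terminal taxa in alphabetical order.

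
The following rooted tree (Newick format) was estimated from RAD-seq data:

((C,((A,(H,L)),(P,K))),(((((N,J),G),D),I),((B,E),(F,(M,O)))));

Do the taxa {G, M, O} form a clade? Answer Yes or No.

No

The MRCA of the listed taxa subtends (((((N,J),G),D),I),((B,E),(F,(M,O)))).
That clade also contains B, D, E, F, I, J, N, which are not in the proposed group, so the group is not monophyletic.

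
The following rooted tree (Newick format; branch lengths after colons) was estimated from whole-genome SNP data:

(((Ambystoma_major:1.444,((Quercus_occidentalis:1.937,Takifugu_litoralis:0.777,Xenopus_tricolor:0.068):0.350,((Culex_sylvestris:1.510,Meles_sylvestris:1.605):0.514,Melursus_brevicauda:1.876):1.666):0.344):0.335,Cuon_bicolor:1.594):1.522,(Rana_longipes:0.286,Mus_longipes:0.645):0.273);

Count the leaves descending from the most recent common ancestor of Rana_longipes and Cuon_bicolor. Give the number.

10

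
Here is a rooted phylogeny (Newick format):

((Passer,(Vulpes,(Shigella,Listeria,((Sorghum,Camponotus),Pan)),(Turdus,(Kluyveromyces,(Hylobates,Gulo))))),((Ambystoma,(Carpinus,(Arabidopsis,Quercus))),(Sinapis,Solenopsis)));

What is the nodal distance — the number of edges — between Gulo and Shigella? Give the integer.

6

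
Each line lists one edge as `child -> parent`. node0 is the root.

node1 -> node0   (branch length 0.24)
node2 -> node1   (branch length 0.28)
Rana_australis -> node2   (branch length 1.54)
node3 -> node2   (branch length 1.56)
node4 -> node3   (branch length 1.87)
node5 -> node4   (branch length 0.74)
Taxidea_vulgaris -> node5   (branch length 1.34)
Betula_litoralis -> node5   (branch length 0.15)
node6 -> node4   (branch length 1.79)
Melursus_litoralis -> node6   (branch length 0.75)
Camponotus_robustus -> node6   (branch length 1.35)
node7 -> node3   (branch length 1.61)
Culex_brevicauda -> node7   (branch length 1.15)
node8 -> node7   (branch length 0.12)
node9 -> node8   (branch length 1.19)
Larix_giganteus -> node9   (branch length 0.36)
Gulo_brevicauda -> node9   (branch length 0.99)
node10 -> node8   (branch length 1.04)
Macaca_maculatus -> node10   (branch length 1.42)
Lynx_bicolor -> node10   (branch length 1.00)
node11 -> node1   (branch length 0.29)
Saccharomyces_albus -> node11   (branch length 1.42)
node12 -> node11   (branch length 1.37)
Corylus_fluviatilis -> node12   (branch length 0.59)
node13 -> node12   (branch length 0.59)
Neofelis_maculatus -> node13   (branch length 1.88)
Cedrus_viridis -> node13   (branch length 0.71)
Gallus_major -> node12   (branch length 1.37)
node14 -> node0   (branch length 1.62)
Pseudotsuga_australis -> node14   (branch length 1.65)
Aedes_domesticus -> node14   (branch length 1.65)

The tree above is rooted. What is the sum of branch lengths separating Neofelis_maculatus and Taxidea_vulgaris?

9.92

The path runs Neofelis_maculatus → … → MRCA → … → Taxidea_vulgaris; the MRCA is the node subtending ((Rana_australis,(((Taxidea_vulgaris,Betula_litoralis),(Melursus_litoralis,Camponotus_robustus)),(Culex_brevicauda,((Larix_giganteus,Gulo_brevicauda),(Macaca_maculatus,Lynx_bicolor))))),(Saccharomyces_albus,(Corylus_fluviatilis,(Neofelis_maculatus,Cedrus_viridis),Gallus_major))).
Branch lengths along that path: 1.88 + 0.59 + 1.37 + 0.29 + 0.28 + 1.56 + 1.87 + 0.74 + 1.34 = 9.92.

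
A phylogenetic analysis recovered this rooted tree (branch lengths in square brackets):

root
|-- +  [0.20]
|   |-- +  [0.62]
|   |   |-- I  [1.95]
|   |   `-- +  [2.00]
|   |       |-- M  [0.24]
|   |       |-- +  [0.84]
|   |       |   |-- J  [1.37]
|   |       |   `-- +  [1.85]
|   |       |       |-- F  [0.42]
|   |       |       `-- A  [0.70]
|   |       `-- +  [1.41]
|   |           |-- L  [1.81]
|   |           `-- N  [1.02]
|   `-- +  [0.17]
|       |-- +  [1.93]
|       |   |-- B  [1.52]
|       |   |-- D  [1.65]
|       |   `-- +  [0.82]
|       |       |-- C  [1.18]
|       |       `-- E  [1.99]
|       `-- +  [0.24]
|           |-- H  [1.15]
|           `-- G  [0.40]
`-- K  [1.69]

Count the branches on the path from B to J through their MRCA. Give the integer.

The MRCA of B and J is the node subtending ((I,(M,(J,(F,A)),(L,N))),((B,D,(C,E)),(H,G))).
From B up to that node: 3 branches. From J up to the same node: 4 branches. Total: 3 + 4 = 7.

7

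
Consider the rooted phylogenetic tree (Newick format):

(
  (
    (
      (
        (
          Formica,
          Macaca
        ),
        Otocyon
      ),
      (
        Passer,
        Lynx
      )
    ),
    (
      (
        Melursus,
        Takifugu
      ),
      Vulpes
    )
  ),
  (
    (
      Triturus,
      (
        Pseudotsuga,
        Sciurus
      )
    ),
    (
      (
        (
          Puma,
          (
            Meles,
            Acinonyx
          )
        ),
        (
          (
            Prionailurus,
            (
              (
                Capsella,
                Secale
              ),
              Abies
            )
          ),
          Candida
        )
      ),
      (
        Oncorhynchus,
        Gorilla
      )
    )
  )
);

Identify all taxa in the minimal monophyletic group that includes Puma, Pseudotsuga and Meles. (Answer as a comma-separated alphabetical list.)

Tracing Puma: it sits inside (Puma,(Meles,Acinonyx)).
Tracing Pseudotsuga: it sits inside (Pseudotsuga,Sciurus).
Tracing Meles: it sits inside (Meles,Acinonyx).
The smallest clade enclosing all 3 is ((Triturus,(Pseudotsuga,Sciurus)),(((Puma,(Meles,Acinonyx)),((Prionailurus,((Capsella,Secale),Abies)),Candida)),(Oncorhynchus,Gorilla))); the answer is its 13 terminal taxa in alphabetical order.

Abies, Acinonyx, Candida, Capsella, Gorilla, Meles, Oncorhynchus, Prionailurus, Pseudotsuga, Puma, Sciurus, Secale, Triturus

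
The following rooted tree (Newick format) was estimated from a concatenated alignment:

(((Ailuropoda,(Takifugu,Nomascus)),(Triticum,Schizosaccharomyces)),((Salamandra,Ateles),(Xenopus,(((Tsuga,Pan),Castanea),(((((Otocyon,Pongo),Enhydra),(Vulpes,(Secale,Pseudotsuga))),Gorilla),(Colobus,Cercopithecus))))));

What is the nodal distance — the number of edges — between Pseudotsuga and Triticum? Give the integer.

12

The MRCA of Pseudotsuga and Triticum is the root of the tree.
From Pseudotsuga up to that node: 9 branches. From Triticum up to the same node: 3 branches. Total: 9 + 3 = 12.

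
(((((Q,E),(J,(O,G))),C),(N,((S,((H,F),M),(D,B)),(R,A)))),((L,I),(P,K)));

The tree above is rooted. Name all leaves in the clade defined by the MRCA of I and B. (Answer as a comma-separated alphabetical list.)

A, B, C, D, E, F, G, H, I, J, K, L, M, N, O, P, Q, R, S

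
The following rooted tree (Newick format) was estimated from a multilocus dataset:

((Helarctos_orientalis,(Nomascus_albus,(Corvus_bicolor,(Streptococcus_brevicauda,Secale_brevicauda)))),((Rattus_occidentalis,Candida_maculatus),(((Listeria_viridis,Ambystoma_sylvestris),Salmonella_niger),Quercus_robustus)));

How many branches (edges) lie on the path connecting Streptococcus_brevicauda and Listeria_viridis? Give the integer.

10

The MRCA of Streptococcus_brevicauda and Listeria_viridis is the root of the tree.
From Streptococcus_brevicauda up to that node: 5 branches. From Listeria_viridis up to the same node: 5 branches. Total: 5 + 5 = 10.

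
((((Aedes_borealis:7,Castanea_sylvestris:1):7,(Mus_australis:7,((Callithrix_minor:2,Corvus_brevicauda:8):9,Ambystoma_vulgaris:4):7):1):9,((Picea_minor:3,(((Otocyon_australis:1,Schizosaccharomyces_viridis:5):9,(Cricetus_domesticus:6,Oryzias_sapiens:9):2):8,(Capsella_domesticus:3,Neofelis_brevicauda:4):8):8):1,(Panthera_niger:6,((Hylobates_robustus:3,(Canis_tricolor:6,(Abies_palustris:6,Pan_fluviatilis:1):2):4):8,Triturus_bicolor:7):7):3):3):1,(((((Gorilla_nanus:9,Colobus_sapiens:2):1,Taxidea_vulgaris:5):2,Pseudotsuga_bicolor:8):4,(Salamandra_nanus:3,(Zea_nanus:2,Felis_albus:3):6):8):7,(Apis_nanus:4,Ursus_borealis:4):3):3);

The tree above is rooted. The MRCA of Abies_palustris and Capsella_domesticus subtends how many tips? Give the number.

13

The MRCA of Abies_palustris and Capsella_domesticus is the node subtending ((Picea_minor,(((Otocyon_australis,Schizosaccharomyces_viridis),(Cricetus_domesticus,Oryzias_sapiens)),(Capsella_domesticus,Neofelis_brevicauda))),(Panthera_niger,((Hylobates_robustus,(Canis_tricolor,(Abies_palustris,Pan_fluviatilis))),Triturus_bicolor))).
That clade contains 13 terminal taxa: Abies_palustris, Canis_tricolor, Capsella_domesticus, Cricetus_domesticus, Hylobates_robustus, Neofelis_brevicauda, Oryzias_sapiens, Otocyon_australis, Pan_fluviatilis, Panthera_niger, Picea_minor, Schizosaccharomyces_viridis, Triturus_bicolor.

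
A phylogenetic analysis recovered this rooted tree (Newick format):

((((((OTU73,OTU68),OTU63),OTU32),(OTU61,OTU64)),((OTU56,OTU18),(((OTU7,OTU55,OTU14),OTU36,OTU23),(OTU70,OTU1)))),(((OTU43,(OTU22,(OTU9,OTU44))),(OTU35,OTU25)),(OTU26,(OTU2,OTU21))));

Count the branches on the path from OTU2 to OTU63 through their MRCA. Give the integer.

The MRCA of OTU2 and OTU63 is the root of the tree.
From OTU2 up to that node: 4 branches. From OTU63 up to the same node: 5 branches. Total: 4 + 5 = 9.

9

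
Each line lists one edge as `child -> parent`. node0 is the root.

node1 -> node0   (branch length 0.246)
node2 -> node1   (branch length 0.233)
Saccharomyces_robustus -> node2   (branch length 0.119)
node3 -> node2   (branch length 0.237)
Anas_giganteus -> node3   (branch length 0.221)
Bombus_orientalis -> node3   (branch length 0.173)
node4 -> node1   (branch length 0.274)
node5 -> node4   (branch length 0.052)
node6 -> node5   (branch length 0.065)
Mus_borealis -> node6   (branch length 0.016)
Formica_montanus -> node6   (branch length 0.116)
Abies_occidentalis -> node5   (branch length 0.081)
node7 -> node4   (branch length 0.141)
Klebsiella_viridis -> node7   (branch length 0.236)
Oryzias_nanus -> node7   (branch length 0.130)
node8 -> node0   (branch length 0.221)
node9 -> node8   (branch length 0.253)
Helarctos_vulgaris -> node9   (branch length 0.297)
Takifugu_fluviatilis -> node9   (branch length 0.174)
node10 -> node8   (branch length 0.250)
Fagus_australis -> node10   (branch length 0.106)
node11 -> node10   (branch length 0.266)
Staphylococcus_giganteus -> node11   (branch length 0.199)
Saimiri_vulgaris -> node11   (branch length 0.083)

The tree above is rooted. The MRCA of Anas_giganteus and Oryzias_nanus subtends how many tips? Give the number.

8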